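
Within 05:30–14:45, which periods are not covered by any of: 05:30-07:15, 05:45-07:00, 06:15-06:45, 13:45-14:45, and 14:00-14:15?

07:15–13:45

Covered (merged): 05:30–07:15, 13:45–14:45.
Complement within 05:30–14:45: 07:15–13:45.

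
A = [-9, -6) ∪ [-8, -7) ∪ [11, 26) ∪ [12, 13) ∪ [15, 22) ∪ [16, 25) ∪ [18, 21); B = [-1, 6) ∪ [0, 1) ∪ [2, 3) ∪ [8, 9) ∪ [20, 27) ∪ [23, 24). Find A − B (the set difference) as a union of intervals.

[-9, -6) ∪ [11, 20)

Merge the first list: [-9, -6), [11, 26).
Merge the second list: [-1, 6), [8, 9), [20, 27).
[-9, -6): no B overlap → unchanged.
[11, 26) minus B → [11, 20).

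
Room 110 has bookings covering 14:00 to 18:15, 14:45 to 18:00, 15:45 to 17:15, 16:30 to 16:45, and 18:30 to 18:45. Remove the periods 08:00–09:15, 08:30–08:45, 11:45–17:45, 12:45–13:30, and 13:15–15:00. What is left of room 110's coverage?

A, merged: 14:00–18:15, 18:30–18:45.
B, merged: 08:00–09:15, 11:45–17:45.
14:00–18:15 \ B = 17:45–18:15.
18:30–18:45: nothing removed.

17:45–18:15, 18:30–18:45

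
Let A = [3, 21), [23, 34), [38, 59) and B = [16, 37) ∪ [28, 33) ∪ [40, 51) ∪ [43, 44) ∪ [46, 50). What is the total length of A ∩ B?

Second set merges to [16, 37), [40, 51).
A ∩ B = [16, 21), [23, 34), [40, 51).
Total: 5 + 11 + 11 = 27.

27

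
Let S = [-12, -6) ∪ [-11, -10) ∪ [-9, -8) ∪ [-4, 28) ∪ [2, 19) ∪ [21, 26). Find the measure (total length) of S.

Merged: [-12, -6), [-4, 28).
Lengths: 6 + 32 = 38.

38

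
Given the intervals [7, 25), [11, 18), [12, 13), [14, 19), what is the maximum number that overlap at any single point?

3

Sweep endpoints in order; track running count of active intervals.
Peak of 3 reached at 12.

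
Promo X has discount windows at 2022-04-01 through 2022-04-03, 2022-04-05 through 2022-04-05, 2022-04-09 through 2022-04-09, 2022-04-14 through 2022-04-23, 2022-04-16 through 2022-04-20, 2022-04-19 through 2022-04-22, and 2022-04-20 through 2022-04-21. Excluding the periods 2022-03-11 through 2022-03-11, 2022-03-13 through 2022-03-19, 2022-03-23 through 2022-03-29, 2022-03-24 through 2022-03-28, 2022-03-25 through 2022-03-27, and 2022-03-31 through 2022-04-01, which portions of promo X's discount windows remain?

Merge the first list: 2022-04-01 through 2022-04-03, 2022-04-05 through 2022-04-05, 2022-04-09 through 2022-04-09, 2022-04-14 through 2022-04-23.
Merge the second list: 2022-03-11 through 2022-03-11, 2022-03-13 through 2022-03-19, 2022-03-23 through 2022-03-29, 2022-03-31 through 2022-04-01.
2022-04-01 through 2022-04-03 \ B = 2022-04-02 through 2022-04-03.
2022-04-05 through 2022-04-05: nothing removed.
2022-04-09 through 2022-04-09: nothing removed.
2022-04-14 through 2022-04-23: nothing removed.

2022-04-02 through 2022-04-03, 2022-04-05 through 2022-04-05, 2022-04-09 through 2022-04-09, 2022-04-14 through 2022-04-23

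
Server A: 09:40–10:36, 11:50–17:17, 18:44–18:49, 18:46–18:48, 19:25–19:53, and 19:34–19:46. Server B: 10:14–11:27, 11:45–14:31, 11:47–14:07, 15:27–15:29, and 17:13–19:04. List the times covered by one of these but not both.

First set merges to 09:40-10:36, 11:50-17:17, 18:44-18:49, 19:25-19:53.
Second set merges to 10:14-11:27, 11:45-14:31, 15:27-15:29, 17:13-19:04.
A but not B: 09:40-10:14, 14:31-15:27, 15:29-17:13, 19:25-19:53.
B but not A: 10:36-11:27, 11:45-11:50, 17:17-18:44, 18:49-19:04.
Combining gives A △ B.

09:40-10:14, 10:36-11:27, 11:45-11:50, 14:31-15:27, 15:29-17:13, 17:17-18:44, 18:49-19:04, 19:25-19:53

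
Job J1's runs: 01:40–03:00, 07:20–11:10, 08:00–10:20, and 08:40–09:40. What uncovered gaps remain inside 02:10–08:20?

03:00–07:20

The merged coverage is 01:40–03:00, 07:20–11:10.
Complement within 02:10–08:20: 03:00–07:20.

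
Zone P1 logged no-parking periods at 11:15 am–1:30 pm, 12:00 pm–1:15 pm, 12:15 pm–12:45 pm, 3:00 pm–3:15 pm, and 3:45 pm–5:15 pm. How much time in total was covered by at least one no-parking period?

4 h

Merged: 11:15 am-1:30 pm, 3:00 pm-3:15 pm, 3:45 pm-5:15 pm.
Lengths: 2 h 15 min + 15 min + 1 h 30 min = 4 h.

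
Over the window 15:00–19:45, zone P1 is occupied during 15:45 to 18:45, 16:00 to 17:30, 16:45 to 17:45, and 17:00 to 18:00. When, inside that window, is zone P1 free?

Covered (merged): 15:45–18:45.
Gaps within 15:00–19:45: 15:00–15:45, 18:45–19:45.

15:00–15:45, 18:45–19:45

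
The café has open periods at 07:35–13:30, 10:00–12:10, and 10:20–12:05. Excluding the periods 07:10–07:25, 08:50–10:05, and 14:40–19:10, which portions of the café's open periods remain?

07:35–08:50, 10:05–13:30

First set merges to 07:35–13:30.
07:35–13:30 \ B = 07:35–08:50, 10:05–13:30.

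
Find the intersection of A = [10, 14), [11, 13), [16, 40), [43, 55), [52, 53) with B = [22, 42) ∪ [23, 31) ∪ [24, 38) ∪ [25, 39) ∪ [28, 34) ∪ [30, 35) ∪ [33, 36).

[22, 40)

First set merges to [10, 14), [16, 40), [43, 55).
Second set merges to [22, 42).
[10, 14) falls entirely outside B.
[16, 40) overlaps B on [22, 40).
[43, 55) falls entirely outside B.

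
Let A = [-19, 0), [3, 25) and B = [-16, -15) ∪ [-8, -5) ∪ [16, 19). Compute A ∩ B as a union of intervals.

[-19, 0) ∩ B → [-16, -15), [-8, -5).
[3, 25) ∩ B → [16, 19).

[-16, -15) ∪ [-8, -5) ∪ [16, 19)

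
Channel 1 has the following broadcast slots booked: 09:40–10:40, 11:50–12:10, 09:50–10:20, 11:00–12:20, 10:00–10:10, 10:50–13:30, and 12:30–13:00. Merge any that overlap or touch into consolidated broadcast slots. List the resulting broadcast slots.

09:40–10:40, 10:50–13:30

Sort by start: 09:40–10:40, 09:50–10:20, 10:00–10:10, 10:50–13:30, 11:00–12:20, 11:50–12:10, 12:30–13:00.
09:50–10:20 overlaps/touches 09:40–10:40 → extend to 09:40–10:40.
10:00–10:10 overlaps/touches 09:40–10:40 → extend to 09:40–10:40.
10:50–13:30 is disjoint → start new block.
11:00–12:20 overlaps/touches 10:50–13:30 → extend to 10:50–13:30.
11:50–12:10 overlaps/touches 10:50–13:30 → extend to 10:50–13:30.
12:30–13:00 overlaps/touches 10:50–13:30 → extend to 10:50–13:30.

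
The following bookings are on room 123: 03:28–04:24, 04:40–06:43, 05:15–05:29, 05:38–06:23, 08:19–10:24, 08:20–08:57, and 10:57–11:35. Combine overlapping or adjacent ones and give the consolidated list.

04:40–06:43 is disjoint → start new block.
05:15–05:29 overlaps/touches 04:40–06:43 → extend to 04:40–06:43.
05:38–06:23 overlaps/touches 04:40–06:43 → extend to 04:40–06:43.
08:19–10:24 is disjoint → start new block.
08:20–08:57 overlaps/touches 08:19–10:24 → extend to 08:19–10:24.
10:57–11:35 is disjoint → start new block.

03:28–04:24, 04:40–06:43, 08:19–10:24, 10:57–11:35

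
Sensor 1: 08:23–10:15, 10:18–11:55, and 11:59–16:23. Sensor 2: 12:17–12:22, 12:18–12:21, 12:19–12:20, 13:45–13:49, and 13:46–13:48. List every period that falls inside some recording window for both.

12:17–12:22, 13:45–13:49

Merge the second list: 12:17–12:22, 13:45–13:49.
08:23–10:15 meets no B interval.
10:18–11:55 meets no B interval.
11:59–16:23 ∩ B → 12:17–12:22, 13:45–13:49.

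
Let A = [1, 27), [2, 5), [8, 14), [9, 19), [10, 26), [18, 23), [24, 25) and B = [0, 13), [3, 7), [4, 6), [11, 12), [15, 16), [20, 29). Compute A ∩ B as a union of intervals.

[1, 13) ∪ [15, 16) ∪ [20, 27)

First set merges to [1, 27).
Second set merges to [0, 13), [15, 16), [20, 29).
[1, 27) ∩ B → [1, 13), [15, 16), [20, 27).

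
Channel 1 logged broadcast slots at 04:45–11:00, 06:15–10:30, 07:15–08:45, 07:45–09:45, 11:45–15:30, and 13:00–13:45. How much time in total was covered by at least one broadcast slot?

10 h

Merged: 04:45–11:00, 11:45–15:30.
Lengths: 6 h 15 min + 3 h 45 min = 10 h.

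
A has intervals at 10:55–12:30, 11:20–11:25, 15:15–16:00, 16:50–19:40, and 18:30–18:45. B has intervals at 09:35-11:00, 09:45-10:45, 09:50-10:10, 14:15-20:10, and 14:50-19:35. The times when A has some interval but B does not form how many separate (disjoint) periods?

1

First set merges to 10:55-12:30, 15:15-16:00, 16:50-19:40.
Second set merges to 09:35-11:00, 14:15-20:10.
A \ B = 11:00-12:30.
That is 1 disjoint piece.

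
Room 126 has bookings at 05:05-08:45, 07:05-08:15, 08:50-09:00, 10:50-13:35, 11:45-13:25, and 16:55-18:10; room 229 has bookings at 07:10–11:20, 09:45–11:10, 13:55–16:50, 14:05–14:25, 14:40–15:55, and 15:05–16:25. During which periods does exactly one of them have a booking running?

First set merges to 05:05–08:45, 08:50–09:00, 10:50–13:35, 16:55–18:10.
Second set merges to 07:10–11:20, 13:55–16:50.
A but not B: 05:05–07:10, 11:20–13:35, 16:55–18:10.
B but not A: 08:45–08:50, 09:00–10:50, 13:55–16:50.
Combining gives A △ B.

05:05–07:10, 08:45–08:50, 09:00–10:50, 11:20–13:35, 13:55–16:50, 16:55–18:10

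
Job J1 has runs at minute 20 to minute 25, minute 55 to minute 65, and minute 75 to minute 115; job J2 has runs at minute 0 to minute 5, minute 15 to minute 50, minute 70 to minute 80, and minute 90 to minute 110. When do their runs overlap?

minute 20 to minute 25 ∩ B → minute 20 to minute 25.
minute 55 to minute 65 meets no B interval.
minute 75 to minute 115 ∩ B → minute 75 to minute 80, minute 90 to minute 110.

minute 20 to minute 25, minute 75 to minute 80, minute 90 to minute 110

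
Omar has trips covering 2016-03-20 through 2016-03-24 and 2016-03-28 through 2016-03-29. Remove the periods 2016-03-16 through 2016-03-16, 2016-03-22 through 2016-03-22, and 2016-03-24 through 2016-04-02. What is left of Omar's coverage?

2016-03-20 through 2016-03-24 \ B = 2016-03-20 through 2016-03-21, 2016-03-23 through 2016-03-23.
2016-03-28 through 2016-03-29: entirely removed.

2016-03-20 through 2016-03-21, 2016-03-23 through 2016-03-23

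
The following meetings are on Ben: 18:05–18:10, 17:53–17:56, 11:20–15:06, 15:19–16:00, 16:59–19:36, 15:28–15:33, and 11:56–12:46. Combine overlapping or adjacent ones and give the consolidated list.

Sort by start: 11:20–15:06, 11:56–12:46, 15:19–16:00, 15:28–15:33, 16:59–19:36, 17:53–17:56, 18:05–18:10.
11:56–12:46 overlaps/touches 11:20–15:06 → extend to 11:20–15:06.
15:19–16:00 is disjoint → start new block.
15:28–15:33 overlaps/touches 15:19–16:00 → extend to 15:19–16:00.
16:59–19:36 is disjoint → start new block.
17:53–17:56 overlaps/touches 16:59–19:36 → extend to 16:59–19:36.
18:05–18:10 overlaps/touches 16:59–19:36 → extend to 16:59–19:36.

11:20–15:06, 15:19–16:00, 16:59–19:36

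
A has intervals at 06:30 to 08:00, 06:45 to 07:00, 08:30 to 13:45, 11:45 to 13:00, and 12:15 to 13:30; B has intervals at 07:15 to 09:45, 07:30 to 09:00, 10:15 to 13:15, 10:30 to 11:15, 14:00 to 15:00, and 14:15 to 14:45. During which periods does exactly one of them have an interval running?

06:30–07:15, 08:00–08:30, 09:45–10:15, 13:15–13:45, 14:00–15:00

Merge the first list: 06:30–08:00, 08:30–13:45.
Merge the second list: 07:15–09:45, 10:15–13:15, 14:00–15:00.
A \ B = 06:30–07:15, 09:45–10:15, 13:15–13:45.
B \ A = 08:00–08:30, 14:00–15:00.
Union of the two gives the symmetric difference.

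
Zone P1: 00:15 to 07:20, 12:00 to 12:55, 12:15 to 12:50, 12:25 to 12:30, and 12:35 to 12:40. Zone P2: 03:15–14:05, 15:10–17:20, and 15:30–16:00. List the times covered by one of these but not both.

00:15–03:15, 07:20–12:00, 12:55–14:05, 15:10–17:20

A, merged: 00:15–07:20, 12:00–12:55.
B, merged: 03:15–14:05, 15:10–17:20.
A but not B: 00:15–03:15.
B but not A: 07:20–12:00, 12:55–14:05, 15:10–17:20.
Combining gives A △ B.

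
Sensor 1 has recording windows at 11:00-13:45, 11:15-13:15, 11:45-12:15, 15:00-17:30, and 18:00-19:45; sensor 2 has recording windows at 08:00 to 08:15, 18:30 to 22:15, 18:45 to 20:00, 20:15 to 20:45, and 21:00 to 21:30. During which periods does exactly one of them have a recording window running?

Merge the first list: 11:00-13:45, 15:00-17:30, 18:00-19:45.
Merge the second list: 08:00-08:15, 18:30-22:15.
Only in the first: 11:00-13:45, 15:00-17:30, 18:00-18:30.
Only in the second: 08:00-08:15, 19:45-22:15.
Together these are the periods covered by exactly one.

08:00-08:15, 11:00-13:45, 15:00-17:30, 18:00-18:30, 19:45-22:15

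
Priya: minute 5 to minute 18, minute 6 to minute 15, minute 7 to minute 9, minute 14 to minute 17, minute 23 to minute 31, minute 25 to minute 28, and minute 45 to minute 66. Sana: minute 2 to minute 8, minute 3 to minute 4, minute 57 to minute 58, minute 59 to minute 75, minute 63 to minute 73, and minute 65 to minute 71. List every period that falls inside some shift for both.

minute 5 to minute 8, minute 57 to minute 58, minute 59 to minute 66

Merge the first list: minute 5 to minute 18, minute 23 to minute 31, minute 45 to minute 66.
Merge the second list: minute 2 to minute 8, minute 57 to minute 58, minute 59 to minute 75.
minute 5 to minute 18 overlaps B on minute 5 to minute 8.
minute 23 to minute 31 falls entirely outside B.
minute 45 to minute 66 overlaps B on minute 57 to minute 58, minute 59 to minute 66.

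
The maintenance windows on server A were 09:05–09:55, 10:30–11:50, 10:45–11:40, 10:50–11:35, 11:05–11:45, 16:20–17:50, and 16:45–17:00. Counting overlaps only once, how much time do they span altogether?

Merged: 09:05–09:55, 10:30–11:50, 16:20–17:50.
Lengths: 50 min + 1 h 20 min + 1 h 30 min = 3 h 40 min.

3 h 40 min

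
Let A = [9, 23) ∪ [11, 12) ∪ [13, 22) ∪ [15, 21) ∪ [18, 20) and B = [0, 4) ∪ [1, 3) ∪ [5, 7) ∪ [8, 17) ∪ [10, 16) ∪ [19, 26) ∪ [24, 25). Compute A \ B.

[17, 19)

A, merged: [9, 23).
B, merged: [0, 4), [5, 7), [8, 17), [19, 26).
[9, 23) with B removed leaves [17, 19).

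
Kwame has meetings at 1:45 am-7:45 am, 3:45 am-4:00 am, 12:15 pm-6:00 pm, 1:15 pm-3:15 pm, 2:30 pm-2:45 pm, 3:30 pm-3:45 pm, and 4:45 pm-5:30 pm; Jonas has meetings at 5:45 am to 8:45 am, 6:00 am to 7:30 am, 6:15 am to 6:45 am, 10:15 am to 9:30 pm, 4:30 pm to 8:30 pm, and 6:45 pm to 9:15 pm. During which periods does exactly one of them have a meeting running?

First set merges to 1:45 am-7:45 am, 12:15 pm-6:00 pm.
Second set merges to 5:45 am-8:45 am, 10:15 am-9:30 pm.
Only in the first: 1:45 am-5:45 am.
Only in the second: 7:45 am-8:45 am, 10:15 am-12:15 pm, 6:00 pm-9:30 pm.
Together these are the periods covered by exactly one.

1:45 am-5:45 am, 7:45 am-8:45 am, 10:15 am-12:15 pm, 6:00 pm-9:30 pm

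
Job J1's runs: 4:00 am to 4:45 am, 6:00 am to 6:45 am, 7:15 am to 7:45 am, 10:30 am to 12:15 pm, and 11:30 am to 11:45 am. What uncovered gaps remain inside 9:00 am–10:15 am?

Covered (merged): 4:00 am–4:45 am, 6:00 am–6:45 am, 7:15 am–7:45 am, 10:30 am–12:15 pm.
Uncovered inside 9:00 am–10:15 am: 9:00 am–10:15 am.

9:00 am–10:15 am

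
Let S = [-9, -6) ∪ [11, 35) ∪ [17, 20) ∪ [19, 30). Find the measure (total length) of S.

27

Merged: [-9, -6), [11, 35).
Lengths: 3 + 24 = 27.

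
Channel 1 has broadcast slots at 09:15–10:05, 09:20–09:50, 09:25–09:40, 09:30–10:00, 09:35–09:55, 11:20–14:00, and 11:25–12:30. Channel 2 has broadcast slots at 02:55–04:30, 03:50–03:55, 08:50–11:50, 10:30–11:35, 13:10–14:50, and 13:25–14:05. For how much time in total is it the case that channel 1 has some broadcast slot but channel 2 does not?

A, merged: 09:15-10:05, 11:20-14:00.
B, merged: 02:55-04:30, 08:50-11:50, 13:10-14:50.
A \ B = 11:50-13:10.
Total: 1 h 20 min.

1 h 20 min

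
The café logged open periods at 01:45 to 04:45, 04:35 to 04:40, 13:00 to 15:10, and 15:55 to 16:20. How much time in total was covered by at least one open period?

Merged: 01:45-04:45, 13:00-15:10, 15:55-16:20.
Lengths: 3 h + 2 h 10 min + 25 min = 5 h 35 min.

5 h 35 min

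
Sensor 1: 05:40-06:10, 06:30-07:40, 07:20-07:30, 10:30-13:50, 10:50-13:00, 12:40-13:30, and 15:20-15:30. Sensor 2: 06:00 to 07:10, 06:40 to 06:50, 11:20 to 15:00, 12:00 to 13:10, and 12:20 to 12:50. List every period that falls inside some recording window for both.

06:00-06:10, 06:30-07:10, 11:20-13:50

A, merged: 05:40-06:10, 06:30-07:40, 10:30-13:50, 15:20-15:30.
B, merged: 06:00-07:10, 11:20-15:00.
05:40-06:10 overlaps B on 06:00-06:10.
06:30-07:40 overlaps B on 06:30-07:10.
10:30-13:50 overlaps B on 11:20-13:50.
15:20-15:30 falls entirely outside B.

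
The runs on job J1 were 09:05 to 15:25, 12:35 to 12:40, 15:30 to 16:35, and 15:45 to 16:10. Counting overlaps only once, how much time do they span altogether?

7 h 25 min

Merged: 09:05–15:25, 15:30–16:35.
Lengths: 6 h 20 min + 1 h 5 min = 7 h 25 min.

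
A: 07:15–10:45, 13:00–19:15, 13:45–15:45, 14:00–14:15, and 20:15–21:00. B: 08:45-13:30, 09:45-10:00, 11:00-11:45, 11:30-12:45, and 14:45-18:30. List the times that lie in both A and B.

Merge the first list: 07:15-10:45, 13:00-19:15, 20:15-21:00.
Merge the second list: 08:45-13:30, 14:45-18:30.
07:15-10:45 ∩ B → 08:45-10:45.
13:00-19:15 ∩ B → 13:00-13:30, 14:45-18:30.
20:15-21:00 meets no B interval.

08:45-10:45, 13:00-13:30, 14:45-18:30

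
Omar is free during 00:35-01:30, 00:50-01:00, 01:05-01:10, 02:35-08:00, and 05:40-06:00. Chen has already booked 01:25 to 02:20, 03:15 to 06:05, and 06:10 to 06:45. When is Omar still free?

00:35–01:25, 02:35–03:15, 06:05–06:10, 06:45–08:00

Merge the first list: 00:35–01:30, 02:35–08:00.
00:35–01:30 \ B = 00:35–01:25.
02:35–08:00 \ B = 02:35–03:15, 06:05–06:10, 06:45–08:00.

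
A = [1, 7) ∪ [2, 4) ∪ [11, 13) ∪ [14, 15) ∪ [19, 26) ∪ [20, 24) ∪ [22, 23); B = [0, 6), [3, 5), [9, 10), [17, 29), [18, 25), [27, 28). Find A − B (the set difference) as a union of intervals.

Merge the first list: [1, 7), [11, 13), [14, 15), [19, 26).
Merge the second list: [0, 6), [9, 10), [17, 29).
[1, 7) with B removed leaves [6, 7).
[11, 13) is untouched.
[14, 15) is untouched.
[19, 26) lies entirely inside B → drops out.

[6, 7) ∪ [11, 13) ∪ [14, 15)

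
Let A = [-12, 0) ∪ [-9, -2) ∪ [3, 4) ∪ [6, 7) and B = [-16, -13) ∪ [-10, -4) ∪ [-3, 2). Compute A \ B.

A, merged: [-12, 0), [3, 4), [6, 7).
[-12, 0) minus B → [-12, -10), [-4, -3).
[3, 4): no B overlap → unchanged.
[6, 7): no B overlap → unchanged.

[-12, -10) ∪ [-4, -3) ∪ [3, 4) ∪ [6, 7)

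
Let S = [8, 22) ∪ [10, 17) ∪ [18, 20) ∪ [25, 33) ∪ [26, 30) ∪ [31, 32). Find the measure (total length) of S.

22

Merged: [8, 22), [25, 33).
Lengths: 14 + 8 = 22.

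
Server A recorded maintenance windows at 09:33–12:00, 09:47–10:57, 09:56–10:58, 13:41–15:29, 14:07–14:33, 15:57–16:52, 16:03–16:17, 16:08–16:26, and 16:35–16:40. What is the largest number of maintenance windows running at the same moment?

Sweep endpoints in order; track running count of active intervals.
Peak of 3 reached at 09:56.

3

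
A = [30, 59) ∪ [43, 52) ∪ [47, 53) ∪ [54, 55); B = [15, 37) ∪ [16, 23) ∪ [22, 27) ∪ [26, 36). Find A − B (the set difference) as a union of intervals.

Merge the first list: [30, 59).
Merge the second list: [15, 37).
[30, 59) \ B = [37, 59).

[37, 59)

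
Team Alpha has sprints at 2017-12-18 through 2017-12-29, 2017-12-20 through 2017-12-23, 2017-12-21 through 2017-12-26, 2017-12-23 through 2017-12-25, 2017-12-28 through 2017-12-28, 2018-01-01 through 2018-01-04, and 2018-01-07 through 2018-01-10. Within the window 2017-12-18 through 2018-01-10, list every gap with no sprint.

The merged coverage is 2017-12-18 through 2017-12-29, 2018-01-01 through 2018-01-04, 2018-01-07 through 2018-01-10.
Gaps within 2017-12-18 through 2018-01-10: 2017-12-30 through 2017-12-31, 2018-01-05 through 2018-01-06.

2017-12-30 through 2017-12-31, 2018-01-05 through 2018-01-06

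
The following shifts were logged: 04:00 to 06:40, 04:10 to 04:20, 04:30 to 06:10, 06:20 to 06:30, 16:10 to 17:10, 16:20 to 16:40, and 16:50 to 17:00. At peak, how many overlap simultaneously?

Sweep endpoints in order; track running count of active intervals.
Peak of 2 reached at 04:10.

2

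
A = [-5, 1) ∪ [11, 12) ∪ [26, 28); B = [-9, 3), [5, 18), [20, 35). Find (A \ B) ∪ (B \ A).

[-9, -5) ∪ [1, 3) ∪ [5, 11) ∪ [12, 18) ∪ [20, 26) ∪ [28, 35)

A but not B: none.
B but not A: [-9, -5), [1, 3), [5, 11), [12, 18), [20, 26), [28, 35).
Combining gives A △ B.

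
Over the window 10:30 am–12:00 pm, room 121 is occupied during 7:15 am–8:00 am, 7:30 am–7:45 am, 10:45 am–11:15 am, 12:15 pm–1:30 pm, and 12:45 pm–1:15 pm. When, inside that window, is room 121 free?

Covered (merged): 7:15 am-8:00 am, 10:45 am-11:15 am, 12:15 pm-1:30 pm.
Uncovered inside 10:30 am-12:00 pm: 10:30 am-10:45 am, 11:15 am-12:00 pm.

10:30 am-10:45 am, 11:15 am-12:00 pm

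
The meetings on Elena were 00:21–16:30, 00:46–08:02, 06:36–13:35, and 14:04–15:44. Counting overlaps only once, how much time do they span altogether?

16 h 9 min

Merged: 00:21-16:30.
Length: 16 h 9 min.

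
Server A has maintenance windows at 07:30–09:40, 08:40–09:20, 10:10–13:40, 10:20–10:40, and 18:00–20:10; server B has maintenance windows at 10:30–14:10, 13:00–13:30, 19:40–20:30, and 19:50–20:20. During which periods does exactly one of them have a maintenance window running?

A, merged: 07:30–09:40, 10:10–13:40, 18:00–20:10.
B, merged: 10:30–14:10, 19:40–20:30.
A \ B = 07:30–09:40, 10:10–10:30, 18:00–19:40.
B \ A = 13:40–14:10, 20:10–20:30.
Union of the two gives the symmetric difference.

07:30–09:40, 10:10–10:30, 13:40–14:10, 18:00–19:40, 20:10–20:30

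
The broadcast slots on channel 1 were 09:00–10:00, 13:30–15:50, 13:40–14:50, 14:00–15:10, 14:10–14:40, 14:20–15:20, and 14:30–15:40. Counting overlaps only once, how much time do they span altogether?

Merged: 09:00–10:00, 13:30–15:50.
Lengths: 1 h + 2 h 20 min = 3 h 20 min.

3 h 20 min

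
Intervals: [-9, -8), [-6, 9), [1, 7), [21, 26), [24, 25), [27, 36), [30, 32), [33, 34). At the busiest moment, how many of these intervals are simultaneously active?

2

At 1, 2 of the intervals are simultaneously active.
No point has more.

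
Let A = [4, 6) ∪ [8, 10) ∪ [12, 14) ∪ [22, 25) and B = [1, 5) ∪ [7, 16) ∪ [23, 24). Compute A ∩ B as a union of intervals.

[4, 5) ∪ [8, 10) ∪ [12, 14) ∪ [23, 24)

[4, 6) overlaps B on [4, 5).
[8, 10) overlaps B on [8, 10).
[12, 14) overlaps B on [12, 14).
[22, 25) overlaps B on [23, 24).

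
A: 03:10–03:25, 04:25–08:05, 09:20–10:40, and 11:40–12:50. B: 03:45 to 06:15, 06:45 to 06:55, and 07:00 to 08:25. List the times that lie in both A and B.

04:25–06:15, 06:45–06:55, 07:00–08:05

03:10–03:25 meets no B interval.
04:25–08:05 ∩ B → 04:25–06:15, 06:45–06:55, 07:00–08:05.
09:20–10:40 meets no B interval.
11:40–12:50 meets no B interval.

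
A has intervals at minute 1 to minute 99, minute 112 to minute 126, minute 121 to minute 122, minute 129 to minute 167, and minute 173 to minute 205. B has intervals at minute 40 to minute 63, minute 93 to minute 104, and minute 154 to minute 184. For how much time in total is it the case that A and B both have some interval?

A, merged: minute 1 to minute 99, minute 112 to minute 126, minute 129 to minute 167, minute 173 to minute 205.
A ∩ B = minute 40 to minute 63, minute 93 to minute 99, minute 154 to minute 167, minute 173 to minute 184.
Total: 23 minutes + 6 minutes + 13 minutes + 11 minutes = 53 minutes.

53 minutes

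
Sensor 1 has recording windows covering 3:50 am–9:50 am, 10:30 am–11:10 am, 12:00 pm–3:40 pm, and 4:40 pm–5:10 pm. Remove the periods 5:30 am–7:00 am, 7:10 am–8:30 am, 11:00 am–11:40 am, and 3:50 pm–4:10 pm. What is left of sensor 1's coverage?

3:50 am–5:30 am, 7:00 am–7:10 am, 8:30 am–9:50 am, 10:30 am–11:00 am, 12:00 pm–3:40 pm, 4:40 pm–5:10 pm

3:50 am–9:50 am minus B → 3:50 am–5:30 am, 7:00 am–7:10 am, 8:30 am–9:50 am.
10:30 am–11:10 am minus B → 10:30 am–11:00 am.
12:00 pm–3:40 pm: no B overlap → unchanged.
4:40 pm–5:10 pm: no B overlap → unchanged.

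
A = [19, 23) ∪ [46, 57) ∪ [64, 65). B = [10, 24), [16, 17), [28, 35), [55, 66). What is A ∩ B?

B, merged: [10, 24), [28, 35), [55, 66).
[19, 23) meets the second set on [19, 23).
[46, 57) meets the second set on [55, 57).
[64, 65) meets the second set on [64, 65).

[19, 23) ∪ [55, 57) ∪ [64, 65)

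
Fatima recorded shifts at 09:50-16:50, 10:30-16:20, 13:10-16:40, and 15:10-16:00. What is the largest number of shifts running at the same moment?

At 15:10, 4 of the intervals are simultaneously active.
No point has more.

4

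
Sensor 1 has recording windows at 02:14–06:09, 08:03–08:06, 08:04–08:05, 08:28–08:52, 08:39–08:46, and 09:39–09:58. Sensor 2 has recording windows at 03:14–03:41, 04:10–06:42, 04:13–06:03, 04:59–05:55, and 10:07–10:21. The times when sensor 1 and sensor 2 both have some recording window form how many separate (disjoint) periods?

Merge the first list: 02:14-06:09, 08:03-08:06, 08:28-08:52, 09:39-09:58.
Merge the second list: 03:14-03:41, 04:10-06:42, 10:07-10:21.
A ∩ B = 03:14-03:41, 04:10-06:09.
That is 2 disjoint pieces.

2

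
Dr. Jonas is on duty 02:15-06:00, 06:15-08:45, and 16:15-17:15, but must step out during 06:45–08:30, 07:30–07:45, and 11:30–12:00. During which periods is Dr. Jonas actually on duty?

B, merged: 06:45–08:30, 11:30–12:00.
02:15–06:00: no B overlap → unchanged.
06:15–08:45 minus B → 06:15–06:45, 08:30–08:45.
16:15–17:15: no B overlap → unchanged.

02:15–06:00, 06:15–06:45, 08:30–08:45, 16:15–17:15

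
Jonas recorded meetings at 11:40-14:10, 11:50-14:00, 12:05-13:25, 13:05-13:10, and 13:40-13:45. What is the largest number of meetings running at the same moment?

Walk the sorted start/end points keeping a running depth.
The depth first hits 4 at 13:05.

4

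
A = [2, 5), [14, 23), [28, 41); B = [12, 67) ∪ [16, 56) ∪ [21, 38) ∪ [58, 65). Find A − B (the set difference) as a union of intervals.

Merge the second list: [12, 67).
[2, 5): no B overlap → unchanged.
[14, 23): fully covered by B → removed.
[28, 41): fully covered by B → removed.

[2, 5)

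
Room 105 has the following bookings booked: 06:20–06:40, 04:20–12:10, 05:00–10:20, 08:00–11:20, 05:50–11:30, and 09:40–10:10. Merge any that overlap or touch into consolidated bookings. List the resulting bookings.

04:20-12:10

Sort by start: 04:20-12:10, 05:00-10:20, 05:50-11:30, 06:20-06:40, 08:00-11:20, 09:40-10:10.
05:00-10:20 overlaps/touches 04:20-12:10 → extend to 04:20-12:10.
05:50-11:30 overlaps/touches 04:20-12:10 → extend to 04:20-12:10.
06:20-06:40 overlaps/touches 04:20-12:10 → extend to 04:20-12:10.
08:00-11:20 overlaps/touches 04:20-12:10 → extend to 04:20-12:10.
09:40-10:10 overlaps/touches 04:20-12:10 → extend to 04:20-12:10.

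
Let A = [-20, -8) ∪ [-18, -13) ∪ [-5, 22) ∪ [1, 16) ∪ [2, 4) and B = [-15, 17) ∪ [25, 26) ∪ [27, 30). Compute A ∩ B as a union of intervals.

Merge the first list: [-20, -8), [-5, 22).
[-20, -8) overlaps B on [-15, -8).
[-5, 22) overlaps B on [-5, 17).

[-15, -8) ∪ [-5, 17)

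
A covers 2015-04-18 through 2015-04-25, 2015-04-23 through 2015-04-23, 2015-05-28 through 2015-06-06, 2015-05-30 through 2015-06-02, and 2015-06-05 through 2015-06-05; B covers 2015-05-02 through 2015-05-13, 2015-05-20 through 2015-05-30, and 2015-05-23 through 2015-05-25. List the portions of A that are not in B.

Merge the first list: 2015-04-18 through 2015-04-25, 2015-05-28 through 2015-06-06.
Merge the second list: 2015-05-02 through 2015-05-13, 2015-05-20 through 2015-05-30.
2015-04-18 through 2015-04-25 is untouched.
2015-05-28 through 2015-06-06 with B removed leaves 2015-05-31 through 2015-06-06.

2015-04-18 through 2015-04-25, 2015-05-31 through 2015-06-06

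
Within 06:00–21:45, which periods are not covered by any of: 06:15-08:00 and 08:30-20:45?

Covered (merged): 06:15–08:00, 08:30–20:45.
Gaps within 06:00–21:45: 06:00–06:15, 08:00–08:30, 20:45–21:45.

06:00–06:15, 08:00–08:30, 20:45–21:45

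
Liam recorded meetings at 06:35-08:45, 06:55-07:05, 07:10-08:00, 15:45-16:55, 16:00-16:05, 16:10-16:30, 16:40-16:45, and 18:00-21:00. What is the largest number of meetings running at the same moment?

Walk the sorted start/end points keeping a running depth.
The depth first hits 2 at 06:55.

2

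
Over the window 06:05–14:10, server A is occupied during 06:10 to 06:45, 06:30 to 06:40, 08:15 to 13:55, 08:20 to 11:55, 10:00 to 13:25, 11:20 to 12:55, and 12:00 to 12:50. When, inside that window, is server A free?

06:05–06:10, 06:45–08:15, 13:55–14:10

Covered (merged): 06:10–06:45, 08:15–13:55.
Uncovered inside 06:05–14:10: 06:05–06:10, 06:45–08:15, 13:55–14:10.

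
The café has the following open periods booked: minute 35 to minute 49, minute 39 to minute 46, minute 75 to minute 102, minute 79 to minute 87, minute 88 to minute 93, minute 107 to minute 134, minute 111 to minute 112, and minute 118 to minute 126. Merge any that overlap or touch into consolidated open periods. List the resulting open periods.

minute 39 to minute 46 overlaps/touches minute 35 to minute 49 → extend to minute 35 to minute 49.
minute 75 to minute 102 is disjoint → start new block.
minute 79 to minute 87 overlaps/touches minute 75 to minute 102 → extend to minute 75 to minute 102.
minute 88 to minute 93 overlaps/touches minute 75 to minute 102 → extend to minute 75 to minute 102.
minute 107 to minute 134 is disjoint → start new block.
minute 111 to minute 112 overlaps/touches minute 107 to minute 134 → extend to minute 107 to minute 134.
minute 118 to minute 126 overlaps/touches minute 107 to minute 134 → extend to minute 107 to minute 134.

minute 35 to minute 49, minute 75 to minute 102, minute 107 to minute 134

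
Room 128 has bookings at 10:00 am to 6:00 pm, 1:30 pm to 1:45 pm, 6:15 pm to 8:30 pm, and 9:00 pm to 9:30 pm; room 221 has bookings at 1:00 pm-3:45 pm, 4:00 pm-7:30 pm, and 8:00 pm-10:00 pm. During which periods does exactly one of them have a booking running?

First set merges to 10:00 am-6:00 pm, 6:15 pm-8:30 pm, 9:00 pm-9:30 pm.
A but not B: 10:00 am-1:00 pm, 3:45 pm-4:00 pm, 7:30 pm-8:00 pm.
B but not A: 6:00 pm-6:15 pm, 8:30 pm-9:00 pm, 9:30 pm-10:00 pm.
Combining gives A △ B.

10:00 am-1:00 pm, 3:45 pm-4:00 pm, 6:00 pm-6:15 pm, 7:30 pm-8:00 pm, 8:30 pm-9:00 pm, 9:30 pm-10:00 pm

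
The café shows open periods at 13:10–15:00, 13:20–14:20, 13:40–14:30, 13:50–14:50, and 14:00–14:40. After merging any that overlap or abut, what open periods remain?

13:20-14:20 overlaps/touches 13:10-15:00 → extend to 13:10-15:00.
13:40-14:30 overlaps/touches 13:10-15:00 → extend to 13:10-15:00.
13:50-14:50 overlaps/touches 13:10-15:00 → extend to 13:10-15:00.
14:00-14:40 overlaps/touches 13:10-15:00 → extend to 13:10-15:00.

13:10-15:00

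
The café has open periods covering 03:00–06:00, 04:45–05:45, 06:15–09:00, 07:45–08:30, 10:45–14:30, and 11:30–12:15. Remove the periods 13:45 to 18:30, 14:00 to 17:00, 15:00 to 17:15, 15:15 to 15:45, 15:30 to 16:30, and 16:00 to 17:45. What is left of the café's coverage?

03:00–06:00, 06:15–09:00, 10:45–13:45

First set merges to 03:00–06:00, 06:15–09:00, 10:45–14:30.
Second set merges to 13:45–18:30.
03:00–06:00: no B overlap → unchanged.
06:15–09:00: no B overlap → unchanged.
10:45–14:30 minus B → 10:45–13:45.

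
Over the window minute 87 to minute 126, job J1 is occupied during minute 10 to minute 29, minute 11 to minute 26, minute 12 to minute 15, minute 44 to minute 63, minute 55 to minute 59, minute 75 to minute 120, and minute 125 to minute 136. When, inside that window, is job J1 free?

Covered (merged): minute 10 to minute 29, minute 44 to minute 63, minute 75 to minute 120, minute 125 to minute 136.
Uncovered inside minute 87 to minute 126: minute 120 to minute 125.

minute 120 to minute 125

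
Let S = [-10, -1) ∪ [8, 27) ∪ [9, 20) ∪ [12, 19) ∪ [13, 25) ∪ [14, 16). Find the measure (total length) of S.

Merged: [-10, -1), [8, 27).
Lengths: 9 + 19 = 28.

28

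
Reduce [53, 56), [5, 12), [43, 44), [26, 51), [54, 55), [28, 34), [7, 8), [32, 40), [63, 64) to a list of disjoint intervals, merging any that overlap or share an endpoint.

[5, 12) ∪ [26, 51) ∪ [53, 56) ∪ [63, 64)

Sort by start: [5, 12), [7, 8), [26, 51), [28, 34), [32, 40), [43, 44), [53, 56), [54, 55), [63, 64).
[7, 8) overlaps/touches [5, 12) → extend to [5, 12).
[26, 51) is disjoint → start new block.
[28, 34) overlaps/touches [26, 51) → extend to [26, 51).
[32, 40) overlaps/touches [26, 51) → extend to [26, 51).
[43, 44) overlaps/touches [26, 51) → extend to [26, 51).
[53, 56) is disjoint → start new block.
[54, 55) overlaps/touches [53, 56) → extend to [53, 56).
[63, 64) is disjoint → start new block.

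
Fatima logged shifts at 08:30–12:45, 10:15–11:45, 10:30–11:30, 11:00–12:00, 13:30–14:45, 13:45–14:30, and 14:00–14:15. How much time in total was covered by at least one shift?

5 h 30 min

Merged: 08:30–12:45, 13:30–14:45.
Lengths: 4 h 15 min + 1 h 15 min = 5 h 30 min.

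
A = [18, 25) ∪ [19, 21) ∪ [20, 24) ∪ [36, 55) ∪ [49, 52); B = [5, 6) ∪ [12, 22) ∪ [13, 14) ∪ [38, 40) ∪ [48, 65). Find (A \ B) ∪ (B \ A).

[5, 6) ∪ [12, 18) ∪ [22, 25) ∪ [36, 38) ∪ [40, 48) ∪ [55, 65)

First set merges to [18, 25), [36, 55).
Second set merges to [5, 6), [12, 22), [38, 40), [48, 65).
Only in the first: [22, 25), [36, 38), [40, 48).
Only in the second: [5, 6), [12, 18), [55, 65).
Together these are the periods covered by exactly one.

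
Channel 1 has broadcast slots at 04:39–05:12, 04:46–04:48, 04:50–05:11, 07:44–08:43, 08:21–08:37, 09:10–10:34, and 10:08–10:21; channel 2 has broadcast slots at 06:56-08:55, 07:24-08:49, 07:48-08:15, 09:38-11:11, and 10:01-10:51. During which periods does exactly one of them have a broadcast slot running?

Merge the first list: 04:39–05:12, 07:44–08:43, 09:10–10:34.
Merge the second list: 06:56–08:55, 09:38–11:11.
A \ B = 04:39–05:12, 09:10–09:38.
B \ A = 06:56–07:44, 08:43–08:55, 10:34–11:11.
Union of the two gives the symmetric difference.

04:39–05:12, 06:56–07:44, 08:43–08:55, 09:10–09:38, 10:34–11:11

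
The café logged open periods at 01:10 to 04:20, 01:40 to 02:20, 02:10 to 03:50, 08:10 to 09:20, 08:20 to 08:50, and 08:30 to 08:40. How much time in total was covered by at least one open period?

4 h 20 min

Merged: 01:10–04:20, 08:10–09:20.
Lengths: 3 h 10 min + 1 h 10 min = 4 h 20 min.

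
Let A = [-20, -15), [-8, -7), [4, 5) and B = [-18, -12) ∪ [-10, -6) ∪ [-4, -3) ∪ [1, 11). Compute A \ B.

[-20, -15) \ B = [-20, -18).
[-8, -7): entirely removed.
[4, 5): entirely removed.

[-20, -18)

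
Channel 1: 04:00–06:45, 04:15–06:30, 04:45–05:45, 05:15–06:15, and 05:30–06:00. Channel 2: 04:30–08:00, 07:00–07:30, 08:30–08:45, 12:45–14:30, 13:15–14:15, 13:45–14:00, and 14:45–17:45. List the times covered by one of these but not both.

A, merged: 04:00–06:45.
B, merged: 04:30–08:00, 08:30–08:45, 12:45–14:30, 14:45–17:45.
Only in the first: 04:00–04:30.
Only in the second: 06:45–08:00, 08:30–08:45, 12:45–14:30, 14:45–17:45.
Together these are the periods covered by exactly one.

04:00–04:30, 06:45–08:00, 08:30–08:45, 12:45–14:30, 14:45–17:45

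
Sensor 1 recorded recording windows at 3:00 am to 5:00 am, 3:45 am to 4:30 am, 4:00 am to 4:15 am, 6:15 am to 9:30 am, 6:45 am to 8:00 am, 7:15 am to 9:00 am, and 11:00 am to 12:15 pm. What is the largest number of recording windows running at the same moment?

Sweep endpoints in order; track running count of active intervals.
Peak of 3 reached at 4:00 am.

3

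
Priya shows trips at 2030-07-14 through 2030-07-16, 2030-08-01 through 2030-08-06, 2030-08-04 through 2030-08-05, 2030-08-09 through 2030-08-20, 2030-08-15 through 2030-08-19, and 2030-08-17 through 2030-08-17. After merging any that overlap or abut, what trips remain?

2030-08-01 through 2030-08-06 is disjoint → start new block.
2030-08-04 through 2030-08-05 overlaps/touches 2030-08-01 through 2030-08-06 → extend to 2030-08-01 through 2030-08-06.
2030-08-09 through 2030-08-20 is disjoint → start new block.
2030-08-15 through 2030-08-19 overlaps/touches 2030-08-09 through 2030-08-20 → extend to 2030-08-09 through 2030-08-20.
2030-08-17 through 2030-08-17 overlaps/touches 2030-08-09 through 2030-08-20 → extend to 2030-08-09 through 2030-08-20.

2030-07-14 through 2030-07-16, 2030-08-01 through 2030-08-06, 2030-08-09 through 2030-08-20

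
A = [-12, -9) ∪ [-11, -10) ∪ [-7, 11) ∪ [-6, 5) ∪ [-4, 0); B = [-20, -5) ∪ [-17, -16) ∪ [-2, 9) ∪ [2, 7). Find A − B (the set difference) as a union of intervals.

First set merges to [-12, -9), [-7, 11).
Second set merges to [-20, -5), [-2, 9).
[-12, -9): entirely removed.
[-7, 11) \ B = [-5, -2), [9, 11).

[-5, -2) ∪ [9, 11)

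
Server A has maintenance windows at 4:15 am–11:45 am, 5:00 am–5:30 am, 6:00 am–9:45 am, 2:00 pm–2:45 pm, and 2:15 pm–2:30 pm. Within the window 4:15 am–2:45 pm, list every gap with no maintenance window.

Covered (merged): 4:15 am–11:45 am, 2:00 pm–2:45 pm.
Uncovered inside 4:15 am–2:45 pm: 11:45 am–2:00 pm.

11:45 am–2:00 pm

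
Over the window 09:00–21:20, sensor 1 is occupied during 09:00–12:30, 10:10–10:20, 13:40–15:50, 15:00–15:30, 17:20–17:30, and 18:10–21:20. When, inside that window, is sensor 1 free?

12:30–13:40, 15:50–17:20, 17:30–18:10

Covered (merged): 09:00–12:30, 13:40–15:50, 17:20–17:30, 18:10–21:20.
Uncovered inside 09:00–21:20: 12:30–13:40, 15:50–17:20, 17:30–18:10.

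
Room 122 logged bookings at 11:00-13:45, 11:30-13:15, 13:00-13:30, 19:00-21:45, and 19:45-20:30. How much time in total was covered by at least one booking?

5 h 30 min

Merged: 11:00–13:45, 19:00–21:45.
Lengths: 2 h 45 min + 2 h 45 min = 5 h 30 min.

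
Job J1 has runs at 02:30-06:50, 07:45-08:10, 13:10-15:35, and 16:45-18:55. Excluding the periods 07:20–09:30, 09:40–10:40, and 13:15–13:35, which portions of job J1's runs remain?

02:30–06:50, 13:10–13:15, 13:35–15:35, 16:45–18:55

02:30–06:50: no B overlap → unchanged.
07:45–08:10: fully covered by B → removed.
13:10–15:35 minus B → 13:10–13:15, 13:35–15:35.
16:45–18:55: no B overlap → unchanged.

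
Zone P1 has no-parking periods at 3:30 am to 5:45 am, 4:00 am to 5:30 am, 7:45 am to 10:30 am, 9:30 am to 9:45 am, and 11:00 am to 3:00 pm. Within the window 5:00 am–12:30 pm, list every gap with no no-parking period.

5:45 am-7:45 am, 10:30 am-11:00 am

The merged coverage is 3:30 am-5:45 am, 7:45 am-10:30 am, 11:00 am-3:00 pm.
Complement within 5:00 am-12:30 pm: 5:45 am-7:45 am, 10:30 am-11:00 am.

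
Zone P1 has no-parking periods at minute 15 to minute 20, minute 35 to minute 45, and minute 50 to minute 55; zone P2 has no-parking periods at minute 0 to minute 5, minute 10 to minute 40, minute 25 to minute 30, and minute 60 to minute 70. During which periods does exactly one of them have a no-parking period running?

minute 0 to minute 5, minute 10 to minute 15, minute 20 to minute 35, minute 40 to minute 45, minute 50 to minute 55, minute 60 to minute 70

Merge the second list: minute 0 to minute 5, minute 10 to minute 40, minute 60 to minute 70.
A but not B: minute 40 to minute 45, minute 50 to minute 55.
B but not A: minute 0 to minute 5, minute 10 to minute 15, minute 20 to minute 35, minute 60 to minute 70.
Combining gives A △ B.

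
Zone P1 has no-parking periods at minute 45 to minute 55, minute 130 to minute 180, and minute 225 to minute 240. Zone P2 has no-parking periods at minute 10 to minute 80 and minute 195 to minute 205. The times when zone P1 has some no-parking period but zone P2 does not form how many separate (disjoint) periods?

2

A \ B = minute 130 to minute 180, minute 225 to minute 240.
That is 2 disjoint pieces.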